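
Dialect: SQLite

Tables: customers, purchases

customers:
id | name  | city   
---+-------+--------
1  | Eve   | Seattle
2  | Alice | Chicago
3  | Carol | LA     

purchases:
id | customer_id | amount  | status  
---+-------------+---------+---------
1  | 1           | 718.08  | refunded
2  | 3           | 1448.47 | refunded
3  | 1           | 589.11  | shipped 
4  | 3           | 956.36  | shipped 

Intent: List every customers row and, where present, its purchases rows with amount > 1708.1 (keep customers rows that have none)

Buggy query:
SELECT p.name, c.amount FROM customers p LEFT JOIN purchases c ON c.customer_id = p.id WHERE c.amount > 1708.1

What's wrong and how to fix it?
Bug: A WHERE condition on the right-hand table after LEFT JOIN drops unmatched parents

Fix: Move the right-table condition into the ON clause so unmatched parents are kept

Corrected query:
SELECT p.name, c.amount FROM customers p LEFT JOIN purchases c ON c.customer_id = p.id AND c.amount > 1708.1

Result:
name  | amount
------+-------
Eve   | NULL  
Alice | NULL  
Carol | NULL  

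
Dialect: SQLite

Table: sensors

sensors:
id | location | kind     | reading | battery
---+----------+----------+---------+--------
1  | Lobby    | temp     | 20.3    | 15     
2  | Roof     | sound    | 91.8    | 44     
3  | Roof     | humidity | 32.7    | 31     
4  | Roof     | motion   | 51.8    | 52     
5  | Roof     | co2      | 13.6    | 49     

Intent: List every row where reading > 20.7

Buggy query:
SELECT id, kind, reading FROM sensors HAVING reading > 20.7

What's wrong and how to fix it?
Bug: HAVING filters the output of aggregation, but this query has no GROUP BY and no aggregate functions, so SQLite rejects it (HAVING clause on a non-aggregate query); the condition here is per row

Fix: Replace HAVING with WHERE since the condition applies to individual rows

Corrected query:
SELECT id, kind, reading FROM sensors WHERE reading > 20.7

Result:
id | kind     | reading
---+----------+--------
2  | sound    | 91.8   
3  | humidity | 32.7   
4  | motion   | 51.8   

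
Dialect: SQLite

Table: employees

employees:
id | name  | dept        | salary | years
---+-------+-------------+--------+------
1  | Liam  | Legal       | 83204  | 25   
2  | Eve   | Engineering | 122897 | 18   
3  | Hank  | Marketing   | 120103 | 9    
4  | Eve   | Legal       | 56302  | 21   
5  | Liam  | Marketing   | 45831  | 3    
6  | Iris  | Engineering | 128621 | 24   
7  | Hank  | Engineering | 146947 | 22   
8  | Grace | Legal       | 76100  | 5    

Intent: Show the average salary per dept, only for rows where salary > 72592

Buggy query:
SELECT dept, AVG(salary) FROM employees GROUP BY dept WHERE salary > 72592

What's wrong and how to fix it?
Bug: WHERE cannot follow GROUP BY

Fix: Place WHERE between FROM and GROUP BY

Corrected query:
SELECT dept, AVG(salary) FROM employees WHERE salary > 72592 GROUP BY dept

Result:
dept        | AVG(salary)  
------------+--------------
Engineering | 132821.666667
Legal       | 79652        
Marketing   | 120103       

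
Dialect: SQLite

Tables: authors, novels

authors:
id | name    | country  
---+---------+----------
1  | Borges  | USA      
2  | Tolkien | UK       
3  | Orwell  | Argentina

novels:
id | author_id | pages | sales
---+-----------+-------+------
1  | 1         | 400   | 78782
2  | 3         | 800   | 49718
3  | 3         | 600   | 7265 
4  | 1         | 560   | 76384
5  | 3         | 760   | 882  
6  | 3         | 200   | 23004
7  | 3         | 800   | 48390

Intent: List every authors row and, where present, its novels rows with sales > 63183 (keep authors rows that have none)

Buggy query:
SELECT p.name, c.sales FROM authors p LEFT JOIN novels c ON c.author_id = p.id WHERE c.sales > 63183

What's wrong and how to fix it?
Bug: A WHERE condition on the right-hand table after LEFT JOIN drops unmatched parents

Fix: Put 'c.sales > 63183' in the JOIN's ON clause instead of WHERE

Corrected query:
SELECT p.name, c.sales FROM authors p LEFT JOIN novels c ON c.author_id = p.id AND c.sales > 63183

Result:
name    | sales
--------+------
Borges  | 76384
Borges  | 78782
Tolkien | NULL 
Orwell  | NULL 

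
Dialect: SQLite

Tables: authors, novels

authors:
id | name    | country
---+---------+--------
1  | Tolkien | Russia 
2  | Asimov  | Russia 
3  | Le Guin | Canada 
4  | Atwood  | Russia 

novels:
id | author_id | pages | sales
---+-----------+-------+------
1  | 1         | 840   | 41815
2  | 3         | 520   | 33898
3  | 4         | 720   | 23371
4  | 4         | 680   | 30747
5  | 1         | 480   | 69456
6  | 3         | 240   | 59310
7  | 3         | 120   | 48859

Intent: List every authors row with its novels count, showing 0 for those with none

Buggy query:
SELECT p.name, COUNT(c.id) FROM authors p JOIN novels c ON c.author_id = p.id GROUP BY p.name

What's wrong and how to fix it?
Bug: INNER JOIN drops authors rows that have no matching novels rows

Fix: Use LEFT JOIN so parents without children still appear (COUNT(c.id) gives 0)

Corrected query:
SELECT p.name, COUNT(c.id) FROM authors p LEFT JOIN novels c ON c.author_id = p.id GROUP BY p.name

Result:
name    | COUNT(c.id)
--------+------------
Asimov  | 0          
Atwood  | 2          
Le Guin | 3          
Tolkien | 2          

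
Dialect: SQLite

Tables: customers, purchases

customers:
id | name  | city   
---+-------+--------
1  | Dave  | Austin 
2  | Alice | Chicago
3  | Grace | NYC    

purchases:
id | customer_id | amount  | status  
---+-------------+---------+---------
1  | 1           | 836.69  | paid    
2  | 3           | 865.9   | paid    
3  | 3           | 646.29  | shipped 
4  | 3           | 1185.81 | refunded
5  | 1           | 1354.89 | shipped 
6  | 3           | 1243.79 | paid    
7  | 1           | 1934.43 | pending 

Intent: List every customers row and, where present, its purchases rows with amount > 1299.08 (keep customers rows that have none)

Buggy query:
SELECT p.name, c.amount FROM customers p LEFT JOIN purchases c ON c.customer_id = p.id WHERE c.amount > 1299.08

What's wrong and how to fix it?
Bug: Filtering c.amount in WHERE discards the NULL rows produced by LEFT JOIN, turning it into an inner join

Fix: Move the right-table condition into the ON clause so unmatched parents are kept

Corrected query:
SELECT p.name, c.amount FROM customers p LEFT JOIN purchases c ON c.customer_id = p.id AND c.amount > 1299.08

Result:
name  | amount 
------+--------
Dave  | 1354.89
Dave  | 1934.43
Alice | NULL   
Grace | NULL   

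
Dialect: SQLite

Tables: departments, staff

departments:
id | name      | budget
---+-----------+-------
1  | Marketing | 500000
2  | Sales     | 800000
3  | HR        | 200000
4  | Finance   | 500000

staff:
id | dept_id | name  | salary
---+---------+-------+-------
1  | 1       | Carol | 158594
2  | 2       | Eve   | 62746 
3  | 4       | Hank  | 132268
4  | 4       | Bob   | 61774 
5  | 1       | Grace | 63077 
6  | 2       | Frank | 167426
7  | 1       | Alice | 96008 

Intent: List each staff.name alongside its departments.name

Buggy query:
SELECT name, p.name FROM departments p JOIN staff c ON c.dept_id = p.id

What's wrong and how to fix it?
Bug: Both tables have a 'name' column; the unqualified reference is ambiguous

Fix: Qualify the column with its table alias (c.name)

Corrected query:
SELECT c.name, p.name FROM departments p JOIN staff c ON c.dept_id = p.id

Result:
name  | name     
------+----------
Carol | Marketing
Eve   | Sales    
Hank  | Finance  
Bob   | Finance  
Grace | Marketing
Frank | Sales    
Alice | Marketing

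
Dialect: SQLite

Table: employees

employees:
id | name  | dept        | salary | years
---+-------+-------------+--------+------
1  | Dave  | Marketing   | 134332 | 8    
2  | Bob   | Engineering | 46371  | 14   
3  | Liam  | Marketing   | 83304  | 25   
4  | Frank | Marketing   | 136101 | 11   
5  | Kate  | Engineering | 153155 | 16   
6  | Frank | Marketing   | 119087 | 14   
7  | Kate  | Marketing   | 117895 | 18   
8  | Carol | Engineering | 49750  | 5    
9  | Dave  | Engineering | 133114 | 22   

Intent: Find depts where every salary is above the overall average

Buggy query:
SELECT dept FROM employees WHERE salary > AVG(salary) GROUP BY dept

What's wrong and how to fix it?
Bug: AVG() is an aggregate; it can't sit directly in WHERE

Fix: Compute the overall average in a scalar subquery and compare each group's MIN against it in HAVING

Corrected query:
SELECT dept FROM employees GROUP BY dept HAVING MIN(salary) > (SELECT AVG(salary) FROM employees)

Result:
(no rows)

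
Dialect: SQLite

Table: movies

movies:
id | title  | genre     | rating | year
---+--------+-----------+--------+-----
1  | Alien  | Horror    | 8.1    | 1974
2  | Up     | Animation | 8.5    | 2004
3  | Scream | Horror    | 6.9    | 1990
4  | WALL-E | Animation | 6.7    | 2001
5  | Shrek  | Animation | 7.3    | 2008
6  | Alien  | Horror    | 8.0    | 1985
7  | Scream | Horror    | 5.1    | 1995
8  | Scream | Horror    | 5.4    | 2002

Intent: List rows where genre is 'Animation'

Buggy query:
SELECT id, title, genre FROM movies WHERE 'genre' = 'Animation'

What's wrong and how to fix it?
Bug: 'genre' in single quotes is a string literal, not the column; the comparison is literal-vs-literal and never true

Fix: Reference the column as genre without single quotes

Corrected query:
SELECT id, title, genre FROM movies WHERE genre = 'Animation'

Result:
id | title  | genre    
---+--------+----------
2  | Up     | Animation
4  | WALL-E | Animation
5  | Shrek  | Animation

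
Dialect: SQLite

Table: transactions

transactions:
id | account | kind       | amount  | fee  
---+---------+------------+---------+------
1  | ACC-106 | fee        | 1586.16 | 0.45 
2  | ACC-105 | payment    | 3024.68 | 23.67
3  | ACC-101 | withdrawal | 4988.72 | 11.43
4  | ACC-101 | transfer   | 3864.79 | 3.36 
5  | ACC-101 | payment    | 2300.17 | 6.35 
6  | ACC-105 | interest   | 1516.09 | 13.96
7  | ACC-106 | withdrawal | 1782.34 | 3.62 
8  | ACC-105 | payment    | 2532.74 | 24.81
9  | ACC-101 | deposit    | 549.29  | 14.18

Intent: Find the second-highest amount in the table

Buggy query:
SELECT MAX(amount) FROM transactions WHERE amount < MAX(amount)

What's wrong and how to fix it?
Bug: MAX(amount) on the right of the comparison is an aggregate-in-WHERE error

Fix: Put the inner MAX in a scalar subquery

Corrected query:
SELECT MAX(amount) FROM transactions WHERE amount < (SELECT MAX(amount) FROM transactions)

Result:
MAX(amount)
-----------
3864.79    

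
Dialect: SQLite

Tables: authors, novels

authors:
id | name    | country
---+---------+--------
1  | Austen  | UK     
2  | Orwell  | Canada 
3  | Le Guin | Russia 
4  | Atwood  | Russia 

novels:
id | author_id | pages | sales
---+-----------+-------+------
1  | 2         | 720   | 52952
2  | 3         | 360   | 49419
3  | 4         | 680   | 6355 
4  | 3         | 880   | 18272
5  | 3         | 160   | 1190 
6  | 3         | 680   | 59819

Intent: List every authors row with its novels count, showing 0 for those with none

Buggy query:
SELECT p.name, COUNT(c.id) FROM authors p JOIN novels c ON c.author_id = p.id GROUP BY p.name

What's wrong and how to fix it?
Bug: An inner join excludes parents with zero children

Fix: Switch to LEFT JOIN to retain unmatched parent rows

Corrected query:
SELECT p.name, COUNT(c.id) FROM authors p LEFT JOIN novels c ON c.author_id = p.id GROUP BY p.name

Result:
name    | COUNT(c.id)
--------+------------
Atwood  | 1          
Austen  | 0          
Le Guin | 4          
Orwell  | 1          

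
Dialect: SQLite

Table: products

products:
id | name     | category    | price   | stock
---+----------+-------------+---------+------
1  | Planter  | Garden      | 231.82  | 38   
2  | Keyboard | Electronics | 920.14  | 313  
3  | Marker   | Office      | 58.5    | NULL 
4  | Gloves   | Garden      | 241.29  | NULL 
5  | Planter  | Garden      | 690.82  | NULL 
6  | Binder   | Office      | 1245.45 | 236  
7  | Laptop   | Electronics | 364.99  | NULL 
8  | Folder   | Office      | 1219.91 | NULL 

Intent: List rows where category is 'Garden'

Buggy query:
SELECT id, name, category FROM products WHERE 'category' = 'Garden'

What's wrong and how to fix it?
Bug: Single quotes denote string literals in SQL; the column name is being compared as a constant string

Fix: Reference the column as category without single quotes

Corrected query:
SELECT id, name, category FROM products WHERE category = 'Garden'

Result:
id | name    | category
---+---------+---------
1  | Planter | Garden  
4  | Gloves  | Garden  
5  | Planter | Garden  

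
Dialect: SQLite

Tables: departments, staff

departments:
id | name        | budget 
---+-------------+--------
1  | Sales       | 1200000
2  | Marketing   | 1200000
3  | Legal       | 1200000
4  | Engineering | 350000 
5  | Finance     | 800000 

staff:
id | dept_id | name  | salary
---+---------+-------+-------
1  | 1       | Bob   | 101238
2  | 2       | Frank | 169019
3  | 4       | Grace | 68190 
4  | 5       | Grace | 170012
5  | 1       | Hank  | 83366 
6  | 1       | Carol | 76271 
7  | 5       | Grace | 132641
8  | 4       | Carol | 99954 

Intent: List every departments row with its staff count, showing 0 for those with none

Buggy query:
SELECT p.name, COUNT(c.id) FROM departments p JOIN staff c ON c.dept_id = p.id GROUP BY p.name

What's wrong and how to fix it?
Bug: INNER JOIN drops departments rows that have no matching staff rows

Fix: Switch to LEFT JOIN to retain unmatched parent rows

Corrected query:
SELECT p.name, COUNT(c.id) FROM departments p LEFT JOIN staff c ON c.dept_id = p.id GROUP BY p.name

Result:
name        | COUNT(c.id)
------------+------------
Engineering | 2          
Finance     | 2          
Legal       | 0          
Marketing   | 1          
Sales       | 3          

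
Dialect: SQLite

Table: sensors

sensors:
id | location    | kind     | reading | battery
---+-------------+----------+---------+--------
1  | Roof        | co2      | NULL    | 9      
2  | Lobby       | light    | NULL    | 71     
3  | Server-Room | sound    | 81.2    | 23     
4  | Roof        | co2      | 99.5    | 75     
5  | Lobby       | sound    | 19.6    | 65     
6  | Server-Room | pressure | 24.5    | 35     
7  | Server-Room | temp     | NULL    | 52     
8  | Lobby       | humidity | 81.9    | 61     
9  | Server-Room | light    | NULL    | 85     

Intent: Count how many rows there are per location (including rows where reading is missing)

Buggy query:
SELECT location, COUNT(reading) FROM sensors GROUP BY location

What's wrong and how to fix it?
Bug: COUNT(column) counts non-NULL values only; rows with NULL reading aren't counted

Fix: Use COUNT(*) to count all rows regardless of NULL

Corrected query:
SELECT location, COUNT(*) FROM sensors GROUP BY location

Result:
location    | COUNT(*)
------------+---------
Lobby       | 3       
Roof        | 2       
Server-Room | 4       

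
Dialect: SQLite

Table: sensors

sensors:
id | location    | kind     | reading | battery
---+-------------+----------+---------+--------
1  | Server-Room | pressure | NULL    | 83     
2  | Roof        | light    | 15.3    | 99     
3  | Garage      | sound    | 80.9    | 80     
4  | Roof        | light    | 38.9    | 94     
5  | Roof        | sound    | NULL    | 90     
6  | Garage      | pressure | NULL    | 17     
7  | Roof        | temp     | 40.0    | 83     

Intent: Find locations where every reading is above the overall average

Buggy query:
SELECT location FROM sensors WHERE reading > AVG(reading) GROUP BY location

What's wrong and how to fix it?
Bug: AVG() is an aggregate; it can't sit directly in WHERE

Fix: Use a subquery for AVG and a HAVING MIN(...) filter so the condition holds for every row in the group

Corrected query:
SELECT location FROM sensors GROUP BY location HAVING MIN(reading) > (SELECT AVG(reading) FROM sensors)

Result:
location
--------
Garage  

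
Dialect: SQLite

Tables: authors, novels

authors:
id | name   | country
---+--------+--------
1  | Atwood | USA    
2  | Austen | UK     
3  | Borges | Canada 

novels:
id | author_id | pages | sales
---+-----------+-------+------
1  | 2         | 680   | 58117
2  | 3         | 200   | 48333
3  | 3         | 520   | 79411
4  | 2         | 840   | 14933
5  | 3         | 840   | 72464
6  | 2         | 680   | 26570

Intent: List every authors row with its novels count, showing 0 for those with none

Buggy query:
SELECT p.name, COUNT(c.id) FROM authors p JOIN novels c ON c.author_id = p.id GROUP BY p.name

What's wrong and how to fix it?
Bug: An inner join excludes parents with zero children

Fix: Use LEFT JOIN so parents without children still appear (COUNT(c.id) gives 0)

Corrected query:
SELECT p.name, COUNT(c.id) FROM authors p LEFT JOIN novels c ON c.author_id = p.id GROUP BY p.name

Result:
name   | COUNT(c.id)
-------+------------
Atwood | 0          
Austen | 3          
Borges | 3          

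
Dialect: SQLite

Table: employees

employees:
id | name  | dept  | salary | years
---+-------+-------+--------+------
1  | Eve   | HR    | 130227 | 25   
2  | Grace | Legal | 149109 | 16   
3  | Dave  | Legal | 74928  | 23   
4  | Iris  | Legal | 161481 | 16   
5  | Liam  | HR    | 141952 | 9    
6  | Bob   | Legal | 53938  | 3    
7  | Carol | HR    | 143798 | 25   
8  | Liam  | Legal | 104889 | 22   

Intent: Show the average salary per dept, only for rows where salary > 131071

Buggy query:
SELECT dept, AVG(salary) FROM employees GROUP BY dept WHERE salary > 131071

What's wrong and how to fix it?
Bug: WHERE cannot follow GROUP BY

Fix: Move the WHERE clause before GROUP BY

Corrected query:
SELECT dept, AVG(salary) FROM employees WHERE salary > 131071 GROUP BY dept

Result:
dept  | AVG(salary)
------+------------
HR    | 142875     
Legal | 155295     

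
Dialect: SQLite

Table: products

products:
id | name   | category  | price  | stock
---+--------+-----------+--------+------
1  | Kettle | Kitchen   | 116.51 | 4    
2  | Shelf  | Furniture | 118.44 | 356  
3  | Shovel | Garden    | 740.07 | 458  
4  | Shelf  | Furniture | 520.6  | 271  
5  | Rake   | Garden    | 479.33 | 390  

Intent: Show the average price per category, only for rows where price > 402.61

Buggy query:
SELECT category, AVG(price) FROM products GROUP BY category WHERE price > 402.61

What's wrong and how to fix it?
Bug: Row-level WHERE must come before GROUP BY in the clause order

Fix: Move the WHERE clause before GROUP BY

Corrected query:
SELECT category, AVG(price) FROM products WHERE price > 402.61 GROUP BY category

Result:
category  | AVG(price)
----------+-----------
Furniture | 520.6     
Garden    | 609.7     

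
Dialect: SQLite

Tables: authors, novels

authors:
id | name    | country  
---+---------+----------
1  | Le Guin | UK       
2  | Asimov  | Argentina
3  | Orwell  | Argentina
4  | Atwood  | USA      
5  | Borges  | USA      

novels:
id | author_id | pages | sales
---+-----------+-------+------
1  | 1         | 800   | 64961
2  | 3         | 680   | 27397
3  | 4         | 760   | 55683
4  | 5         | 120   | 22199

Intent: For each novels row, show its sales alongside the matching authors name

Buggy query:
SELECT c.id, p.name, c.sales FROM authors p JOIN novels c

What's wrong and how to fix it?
Bug: JOIN with no ON clause produces a cartesian product; every novels row pairs with every authors row

Fix: Add ON c.author_id = p.id to the JOIN

Corrected query:
SELECT c.id, p.name, c.sales FROM authors p JOIN novels c ON c.author_id = p.id

Result:
id | name    | sales
---+---------+------
1  | Le Guin | 64961
2  | Orwell  | 27397
3  | Atwood  | 55683
4  | Borges  | 22199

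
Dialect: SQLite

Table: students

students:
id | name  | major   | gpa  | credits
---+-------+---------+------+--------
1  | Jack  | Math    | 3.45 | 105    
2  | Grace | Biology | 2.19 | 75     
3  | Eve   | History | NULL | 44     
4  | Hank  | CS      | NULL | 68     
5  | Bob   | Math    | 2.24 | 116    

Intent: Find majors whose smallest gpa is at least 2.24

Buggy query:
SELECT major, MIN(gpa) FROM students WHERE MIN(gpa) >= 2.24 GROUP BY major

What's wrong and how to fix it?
Bug: MIN() in WHERE is a misuse of aggregate

Fix: Replace WHERE with HAVING after the GROUP BY

Corrected query:
SELECT major, MIN(gpa) FROM students GROUP BY major HAVING MIN(gpa) >= 2.24

Result:
major | MIN(gpa)
------+---------
Math  | 2.24    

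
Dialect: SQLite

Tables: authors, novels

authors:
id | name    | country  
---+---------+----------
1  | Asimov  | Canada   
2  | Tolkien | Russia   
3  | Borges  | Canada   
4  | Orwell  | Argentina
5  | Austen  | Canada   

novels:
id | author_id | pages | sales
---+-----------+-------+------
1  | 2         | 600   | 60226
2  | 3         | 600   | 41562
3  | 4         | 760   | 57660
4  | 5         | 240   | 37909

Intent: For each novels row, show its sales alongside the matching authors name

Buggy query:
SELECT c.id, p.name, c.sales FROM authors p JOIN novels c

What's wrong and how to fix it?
Bug: JOIN with no ON clause produces a cartesian product; every novels row pairs with every authors row

Fix: Add ON c.author_id = p.id to the JOIN

Corrected query:
SELECT c.id, p.name, c.sales FROM authors p JOIN novels c ON c.author_id = p.id

Result:
id | name    | sales
---+---------+------
1  | Tolkien | 60226
2  | Borges  | 41562
3  | Orwell  | 57660
4  | Austen  | 37909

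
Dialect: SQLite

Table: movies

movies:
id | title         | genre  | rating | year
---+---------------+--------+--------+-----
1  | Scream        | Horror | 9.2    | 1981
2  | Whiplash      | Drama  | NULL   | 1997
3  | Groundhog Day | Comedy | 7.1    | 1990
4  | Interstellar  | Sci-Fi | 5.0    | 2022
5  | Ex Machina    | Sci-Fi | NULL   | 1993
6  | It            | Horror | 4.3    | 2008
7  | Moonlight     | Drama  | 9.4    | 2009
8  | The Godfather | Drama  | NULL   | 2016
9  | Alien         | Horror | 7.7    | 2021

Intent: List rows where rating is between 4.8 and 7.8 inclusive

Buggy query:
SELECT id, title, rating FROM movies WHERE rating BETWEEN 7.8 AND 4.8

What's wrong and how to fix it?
Bug: BETWEEN expects the lower bound first; with 7.8 AND 4.8 the range is empty

Fix: Swap the bounds so the smaller value comes first

Corrected query:
SELECT id, title, rating FROM movies WHERE rating BETWEEN 4.8 AND 7.8

Result:
id | title         | rating
---+---------------+-------
3  | Groundhog Day | 7.1   
4  | Interstellar  | 5     
9  | Alien         | 7.7   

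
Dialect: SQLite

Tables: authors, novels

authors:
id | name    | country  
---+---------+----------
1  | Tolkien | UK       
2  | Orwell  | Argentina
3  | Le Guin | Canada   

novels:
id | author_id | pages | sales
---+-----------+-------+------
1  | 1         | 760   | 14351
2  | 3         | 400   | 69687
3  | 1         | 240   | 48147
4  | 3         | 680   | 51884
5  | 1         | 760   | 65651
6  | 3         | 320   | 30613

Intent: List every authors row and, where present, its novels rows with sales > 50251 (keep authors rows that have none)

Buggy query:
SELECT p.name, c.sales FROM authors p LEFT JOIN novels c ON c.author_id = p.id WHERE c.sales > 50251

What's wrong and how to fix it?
Bug: A WHERE condition on the right-hand table after LEFT JOIN drops unmatched parents

Fix: Put 'c.sales > 50251' in the JOIN's ON clause instead of WHERE

Corrected query:
SELECT p.name, c.sales FROM authors p LEFT JOIN novels c ON c.author_id = p.id AND c.sales > 50251

Result:
name    | sales
--------+------
Tolkien | 65651
Orwell  | NULL 
Le Guin | 51884
Le Guin | 69687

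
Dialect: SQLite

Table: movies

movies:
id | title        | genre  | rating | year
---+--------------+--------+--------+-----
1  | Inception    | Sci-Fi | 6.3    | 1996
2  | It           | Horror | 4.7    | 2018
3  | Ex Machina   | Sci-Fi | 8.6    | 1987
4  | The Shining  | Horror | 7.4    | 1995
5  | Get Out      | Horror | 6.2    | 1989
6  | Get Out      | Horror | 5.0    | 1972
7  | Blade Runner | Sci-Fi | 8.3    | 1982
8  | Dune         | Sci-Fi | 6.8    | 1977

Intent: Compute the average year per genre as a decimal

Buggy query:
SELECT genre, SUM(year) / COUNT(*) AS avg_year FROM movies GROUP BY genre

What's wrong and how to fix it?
Bug: SUM(year) and COUNT(*) are both integers; the division truncates the fractional part

Fix: Multiply by 1.0 (or CAST to REAL) to force floating-point division

Corrected query:
SELECT genre, SUM(year) * 1.0 / COUNT(*) AS avg_year FROM movies GROUP BY genre

Result:
genre  | avg_year
-------+---------
Horror | 1993.5  
Sci-Fi | 1985.5  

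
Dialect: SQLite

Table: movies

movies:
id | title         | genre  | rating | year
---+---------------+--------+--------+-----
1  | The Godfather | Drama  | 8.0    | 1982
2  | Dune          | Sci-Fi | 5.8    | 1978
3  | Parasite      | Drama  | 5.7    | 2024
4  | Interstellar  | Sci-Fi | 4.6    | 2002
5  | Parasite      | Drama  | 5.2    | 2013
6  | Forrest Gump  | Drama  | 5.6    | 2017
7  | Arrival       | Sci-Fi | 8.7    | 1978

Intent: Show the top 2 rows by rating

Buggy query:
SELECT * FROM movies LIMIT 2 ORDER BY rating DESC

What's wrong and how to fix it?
Bug: ORDER BY cannot follow LIMIT; LIMIT is the final clause

Fix: Sort with ORDER BY, then apply LIMIT

Corrected query:
SELECT * FROM movies ORDER BY rating DESC LIMIT 2

Result:
id | title         | genre  | rating | year
---+---------------+--------+--------+-----
7  | Arrival       | Sci-Fi | 8.7    | 1978
1  | The Godfather | Drama  | 8      | 1982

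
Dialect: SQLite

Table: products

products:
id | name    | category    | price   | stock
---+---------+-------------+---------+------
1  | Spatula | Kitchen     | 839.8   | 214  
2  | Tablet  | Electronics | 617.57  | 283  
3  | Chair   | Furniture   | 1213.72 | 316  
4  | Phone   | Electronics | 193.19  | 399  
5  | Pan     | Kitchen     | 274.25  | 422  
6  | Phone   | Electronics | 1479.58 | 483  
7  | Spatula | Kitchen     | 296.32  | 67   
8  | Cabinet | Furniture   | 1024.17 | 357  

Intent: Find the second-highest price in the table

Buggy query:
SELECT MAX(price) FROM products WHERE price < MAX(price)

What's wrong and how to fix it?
Bug: The inner MAX is an aggregate inside WHERE, which is not allowed

Fix: Put the inner MAX in a scalar subquery

Corrected query:
SELECT MAX(price) FROM products WHERE price < (SELECT MAX(price) FROM products)

Result:
MAX(price)
----------
1213.72   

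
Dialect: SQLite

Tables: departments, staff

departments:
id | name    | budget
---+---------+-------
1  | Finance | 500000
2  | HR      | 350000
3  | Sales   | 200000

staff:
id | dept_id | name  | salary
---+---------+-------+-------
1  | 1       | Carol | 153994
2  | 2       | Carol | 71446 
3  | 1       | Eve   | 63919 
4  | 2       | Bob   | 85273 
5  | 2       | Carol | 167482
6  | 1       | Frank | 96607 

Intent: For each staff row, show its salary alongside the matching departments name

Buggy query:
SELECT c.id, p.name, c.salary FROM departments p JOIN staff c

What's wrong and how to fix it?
Bug: Missing join condition: each staff row is matched to all departments rows instead of just its own

Fix: Add ON c.dept_id = p.id to the JOIN

Corrected query:
SELECT c.id, p.name, c.salary FROM departments p JOIN staff c ON c.dept_id = p.id

Result:
id | name    | salary
---+---------+-------
1  | Finance | 153994
2  | HR      | 71446 
3  | Finance | 63919 
4  | HR      | 85273 
5  | HR      | 167482
6  | Finance | 96607 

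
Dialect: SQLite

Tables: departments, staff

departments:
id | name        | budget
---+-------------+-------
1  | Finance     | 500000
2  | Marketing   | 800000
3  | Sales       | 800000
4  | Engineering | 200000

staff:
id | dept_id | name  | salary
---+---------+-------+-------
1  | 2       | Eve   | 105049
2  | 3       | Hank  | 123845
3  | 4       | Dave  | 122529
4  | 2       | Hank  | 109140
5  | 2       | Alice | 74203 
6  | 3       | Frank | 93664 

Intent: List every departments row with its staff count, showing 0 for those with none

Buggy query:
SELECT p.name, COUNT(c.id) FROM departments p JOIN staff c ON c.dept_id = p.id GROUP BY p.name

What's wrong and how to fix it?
Bug: INNER JOIN drops departments rows that have no matching staff rows

Fix: Switch to LEFT JOIN to retain unmatched parent rows

Corrected query:
SELECT p.name, COUNT(c.id) FROM departments p LEFT JOIN staff c ON c.dept_id = p.id GROUP BY p.name

Result:
name        | COUNT(c.id)
------------+------------
Engineering | 1          
Finance     | 0          
Marketing   | 3          
Sales       | 2          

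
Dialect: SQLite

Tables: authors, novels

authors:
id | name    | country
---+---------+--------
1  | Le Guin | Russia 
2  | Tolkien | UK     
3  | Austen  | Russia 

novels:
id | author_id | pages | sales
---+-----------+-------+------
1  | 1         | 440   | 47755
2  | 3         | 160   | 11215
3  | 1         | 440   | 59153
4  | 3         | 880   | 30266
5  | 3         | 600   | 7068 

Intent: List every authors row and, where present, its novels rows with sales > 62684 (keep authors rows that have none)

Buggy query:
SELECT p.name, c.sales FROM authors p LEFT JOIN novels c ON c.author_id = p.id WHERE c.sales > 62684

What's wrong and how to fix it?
Bug: Filtering c.sales in WHERE discards the NULL rows produced by LEFT JOIN, turning it into an inner join

Fix: Move the right-table condition into the ON clause so unmatched parents are kept

Corrected query:
SELECT p.name, c.sales FROM authors p LEFT JOIN novels c ON c.author_id = p.id AND c.sales > 62684

Result:
name    | sales
--------+------
Le Guin | NULL 
Tolkien | NULL 
Austen  | NULL 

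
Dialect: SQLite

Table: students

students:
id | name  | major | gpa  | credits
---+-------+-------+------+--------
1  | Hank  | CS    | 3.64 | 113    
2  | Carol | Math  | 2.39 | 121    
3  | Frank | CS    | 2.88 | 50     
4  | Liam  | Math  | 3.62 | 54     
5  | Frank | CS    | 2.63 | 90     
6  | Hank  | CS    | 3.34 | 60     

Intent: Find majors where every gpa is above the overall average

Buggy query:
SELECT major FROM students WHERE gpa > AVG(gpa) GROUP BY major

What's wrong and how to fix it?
Bug: WHERE evaluates per row before aggregation, so AVG() is unavailable

Fix: Compute the overall average in a scalar subquery and compare each group's MIN against it in HAVING

Corrected query:
SELECT major FROM students GROUP BY major HAVING MIN(gpa) > (SELECT AVG(gpa) FROM students)

Result:
(no rows)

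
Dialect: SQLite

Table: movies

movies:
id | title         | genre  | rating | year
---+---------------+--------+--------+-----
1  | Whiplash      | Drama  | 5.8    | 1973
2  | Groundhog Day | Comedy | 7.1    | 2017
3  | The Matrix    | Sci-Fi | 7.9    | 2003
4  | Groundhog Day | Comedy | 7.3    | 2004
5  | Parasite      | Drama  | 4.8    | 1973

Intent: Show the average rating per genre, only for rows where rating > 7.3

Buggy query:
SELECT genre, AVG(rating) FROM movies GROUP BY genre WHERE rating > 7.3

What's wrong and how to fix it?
Bug: Row-level WHERE must come before GROUP BY in the clause order

Fix: Place WHERE between FROM and GROUP BY

Corrected query:
SELECT genre, AVG(rating) FROM movies WHERE rating > 7.3 GROUP BY genre

Result:
genre  | AVG(rating)
-------+------------
Sci-Fi | 7.9        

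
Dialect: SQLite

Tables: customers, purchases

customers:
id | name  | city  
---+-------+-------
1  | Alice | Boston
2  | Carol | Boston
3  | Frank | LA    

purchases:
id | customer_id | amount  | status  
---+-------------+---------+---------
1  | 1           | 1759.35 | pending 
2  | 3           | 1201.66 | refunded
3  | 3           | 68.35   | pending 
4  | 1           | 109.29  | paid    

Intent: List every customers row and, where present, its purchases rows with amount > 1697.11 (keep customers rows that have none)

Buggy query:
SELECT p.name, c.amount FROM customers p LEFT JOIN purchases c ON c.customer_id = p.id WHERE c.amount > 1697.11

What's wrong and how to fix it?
Bug: Filtering c.amount in WHERE discards the NULL rows produced by LEFT JOIN, turning it into an inner join

Fix: Put 'c.amount > 1697.11' in the JOIN's ON clause instead of WHERE

Corrected query:
SELECT p.name, c.amount FROM customers p LEFT JOIN purchases c ON c.customer_id = p.id AND c.amount > 1697.11

Result:
name  | amount 
------+--------
Alice | 1759.35
Carol | NULL   
Frank | NULL   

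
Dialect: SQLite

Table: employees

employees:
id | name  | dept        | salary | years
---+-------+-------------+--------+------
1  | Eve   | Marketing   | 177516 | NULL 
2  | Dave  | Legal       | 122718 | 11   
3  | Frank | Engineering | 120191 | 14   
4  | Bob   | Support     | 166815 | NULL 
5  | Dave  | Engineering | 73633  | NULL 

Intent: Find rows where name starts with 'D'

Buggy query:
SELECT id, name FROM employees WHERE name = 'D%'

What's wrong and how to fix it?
Bug: Wildcards only work with LIKE; '=' treats '%' as a literal character

Fix: Use LIKE for wildcard pattern matching

Corrected query:
SELECT id, name FROM employees WHERE name LIKE 'D%'

Result:
id | name
---+-----
2  | Dave
5  | Dave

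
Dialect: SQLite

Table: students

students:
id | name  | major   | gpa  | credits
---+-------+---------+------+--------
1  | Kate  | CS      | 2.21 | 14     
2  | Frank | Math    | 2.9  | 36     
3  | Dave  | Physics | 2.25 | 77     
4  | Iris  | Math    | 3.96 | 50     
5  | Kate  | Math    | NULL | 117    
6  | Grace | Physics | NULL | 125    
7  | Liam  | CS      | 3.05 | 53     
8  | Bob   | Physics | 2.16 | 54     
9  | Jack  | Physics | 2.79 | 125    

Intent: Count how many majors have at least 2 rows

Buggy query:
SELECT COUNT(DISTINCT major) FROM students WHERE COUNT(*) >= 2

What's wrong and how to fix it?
Bug: COUNT(*) cannot appear in WHERE; the per-group count doesn't exist yet

Fix: Group first with HAVING COUNT(*) >= 2, then COUNT the resulting groups

Corrected query:
SELECT COUNT(*) FROM (SELECT major FROM students GROUP BY major HAVING COUNT(*) >= 2)

Result:
COUNT(*)
--------
3       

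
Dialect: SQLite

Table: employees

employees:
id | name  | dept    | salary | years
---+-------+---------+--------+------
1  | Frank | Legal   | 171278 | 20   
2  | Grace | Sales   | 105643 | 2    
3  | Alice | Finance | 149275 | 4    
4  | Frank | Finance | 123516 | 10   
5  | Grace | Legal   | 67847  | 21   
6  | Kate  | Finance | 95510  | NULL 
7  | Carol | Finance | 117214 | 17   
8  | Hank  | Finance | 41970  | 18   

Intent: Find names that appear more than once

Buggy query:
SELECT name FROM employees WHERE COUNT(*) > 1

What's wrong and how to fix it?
Bug: WHERE can't reference COUNT(*); aggregates are computed after WHERE

Fix: GROUP BY name, then filter groups with HAVING COUNT(*) > 1

Corrected query:
SELECT name FROM employees GROUP BY name HAVING COUNT(*) > 1

Result:
name 
-----
Frank
Grace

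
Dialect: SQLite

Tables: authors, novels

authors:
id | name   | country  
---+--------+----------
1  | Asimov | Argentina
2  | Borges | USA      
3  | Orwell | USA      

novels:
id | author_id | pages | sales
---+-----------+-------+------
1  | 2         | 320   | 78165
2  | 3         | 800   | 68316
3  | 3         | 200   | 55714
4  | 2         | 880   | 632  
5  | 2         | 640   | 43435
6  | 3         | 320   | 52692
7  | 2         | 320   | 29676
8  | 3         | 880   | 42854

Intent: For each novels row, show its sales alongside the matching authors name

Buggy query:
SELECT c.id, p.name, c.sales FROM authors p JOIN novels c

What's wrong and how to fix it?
Bug: Missing join condition: each novels row is matched to all authors rows instead of just its own

Fix: Specify the join condition linking the foreign key to the parent id

Corrected query:
SELECT c.id, p.name, c.sales FROM authors p JOIN novels c ON c.author_id = p.id

Result:
id | name   | sales
---+--------+------
1  | Borges | 78165
2  | Orwell | 68316
3  | Orwell | 55714
4  | Borges | 632  
5  | Borges | 43435
6  | Orwell | 52692
7  | Borges | 29676
8  | Orwell | 42854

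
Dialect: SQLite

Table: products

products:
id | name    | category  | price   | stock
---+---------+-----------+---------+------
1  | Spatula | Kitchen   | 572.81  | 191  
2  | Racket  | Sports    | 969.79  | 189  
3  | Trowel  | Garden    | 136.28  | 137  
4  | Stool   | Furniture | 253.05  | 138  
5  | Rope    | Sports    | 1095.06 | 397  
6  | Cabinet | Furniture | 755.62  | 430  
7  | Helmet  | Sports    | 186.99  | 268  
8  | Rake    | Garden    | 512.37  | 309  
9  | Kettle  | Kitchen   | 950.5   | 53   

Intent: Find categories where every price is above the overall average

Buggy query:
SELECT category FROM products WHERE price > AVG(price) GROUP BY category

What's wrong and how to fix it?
Bug: AVG() is an aggregate; it can't sit directly in WHERE

Fix: Compute the overall average in a scalar subquery and compare each group's MIN against it in HAVING

Corrected query:
SELECT category FROM products GROUP BY category HAVING MIN(price) > (SELECT AVG(price) FROM products)

Result:
(no rows)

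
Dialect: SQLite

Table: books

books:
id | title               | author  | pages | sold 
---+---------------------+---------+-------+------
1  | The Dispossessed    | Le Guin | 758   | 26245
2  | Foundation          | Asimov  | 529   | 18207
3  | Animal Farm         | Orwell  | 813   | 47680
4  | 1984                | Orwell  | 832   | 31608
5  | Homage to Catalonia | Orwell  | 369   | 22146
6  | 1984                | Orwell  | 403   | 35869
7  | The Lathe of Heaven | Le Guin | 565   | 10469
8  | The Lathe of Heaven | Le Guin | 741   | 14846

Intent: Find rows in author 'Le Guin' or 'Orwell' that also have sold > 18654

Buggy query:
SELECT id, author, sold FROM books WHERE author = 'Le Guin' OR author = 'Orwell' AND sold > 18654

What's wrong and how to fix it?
Bug: AND binds tighter than OR, so this parses as author = 'Le Guin' OR (author = 'Orwell' AND sold > 18654)

Fix: Group the OR with parentheses (or use IN), then AND the threshold

Corrected query:
SELECT id, author, sold FROM books WHERE (author = 'Le Guin' OR author = 'Orwell') AND sold > 18654

Result:
id | author  | sold 
---+---------+------
1  | Le Guin | 26245
3  | Orwell  | 47680
4  | Orwell  | 31608
5  | Orwell  | 22146
6  | Orwell  | 35869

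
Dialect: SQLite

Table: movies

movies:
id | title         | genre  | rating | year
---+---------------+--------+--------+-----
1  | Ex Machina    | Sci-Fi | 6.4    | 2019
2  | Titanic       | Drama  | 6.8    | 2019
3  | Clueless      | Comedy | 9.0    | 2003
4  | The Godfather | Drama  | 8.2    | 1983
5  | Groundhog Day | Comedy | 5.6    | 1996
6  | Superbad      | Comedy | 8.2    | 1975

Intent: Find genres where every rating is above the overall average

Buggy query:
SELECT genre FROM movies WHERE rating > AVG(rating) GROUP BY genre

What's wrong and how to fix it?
Bug: WHERE evaluates per row before aggregation, so AVG() is unavailable

Fix: Use a subquery for AVG and a HAVING MIN(...) filter so the condition holds for every row in the group

Corrected query:
SELECT genre FROM movies GROUP BY genre HAVING MIN(rating) > (SELECT AVG(rating) FROM movies)

Result:
(no rows)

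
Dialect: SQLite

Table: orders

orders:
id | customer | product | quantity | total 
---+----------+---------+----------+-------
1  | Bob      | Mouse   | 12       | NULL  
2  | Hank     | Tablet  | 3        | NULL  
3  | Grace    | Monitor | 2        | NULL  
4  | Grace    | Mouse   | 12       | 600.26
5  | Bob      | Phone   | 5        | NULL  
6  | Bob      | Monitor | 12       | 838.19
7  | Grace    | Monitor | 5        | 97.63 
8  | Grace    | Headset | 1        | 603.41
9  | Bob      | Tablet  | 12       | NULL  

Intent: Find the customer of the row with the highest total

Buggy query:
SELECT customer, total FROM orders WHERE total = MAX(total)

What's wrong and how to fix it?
Bug: MAX(total) is an aggregate and cannot be used directly in WHERE

Fix: Use a subquery: WHERE total = (SELECT MAX(total) FROM orders)

Corrected query:
SELECT customer, total FROM orders WHERE total = (SELECT MAX(total) FROM orders)

Result:
customer | total 
---------+-------
Bob      | 838.19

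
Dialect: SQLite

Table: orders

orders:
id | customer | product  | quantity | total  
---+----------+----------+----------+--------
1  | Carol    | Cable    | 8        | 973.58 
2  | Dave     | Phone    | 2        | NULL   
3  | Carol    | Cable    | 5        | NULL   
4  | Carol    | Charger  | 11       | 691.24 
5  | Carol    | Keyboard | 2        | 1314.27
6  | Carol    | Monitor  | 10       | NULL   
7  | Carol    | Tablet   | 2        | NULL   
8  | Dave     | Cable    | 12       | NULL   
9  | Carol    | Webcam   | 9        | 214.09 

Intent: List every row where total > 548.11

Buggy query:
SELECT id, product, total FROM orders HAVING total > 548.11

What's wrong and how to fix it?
Bug: HAVING filters the output of aggregation, but this query has no GROUP BY and no aggregate functions, so SQLite rejects it (HAVING clause on a non-aggregate query); the condition here is per row

Fix: Replace HAVING with WHERE since the condition applies to individual rows

Corrected query:
SELECT id, product, total FROM orders WHERE total > 548.11

Result:
id | product  | total  
---+----------+--------
1  | Cable    | 973.58 
4  | Charger  | 691.24 
5  | Keyboard | 1314.27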